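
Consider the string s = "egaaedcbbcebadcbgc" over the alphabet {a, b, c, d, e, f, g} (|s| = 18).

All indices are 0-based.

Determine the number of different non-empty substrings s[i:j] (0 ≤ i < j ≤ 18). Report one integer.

rank | idx | suffix
   0 |   2 | aaedcbbcebadcbgc
   1 |  12 | adcbgc
   2 |   3 | aedcbbcebadcbgc
   3 |  11 | badcbgc
   4 |   7 | bbcebadcbgc
   5 |   8 | bcebadcbgc
   6 |  15 | bgc
   7 |  17 | c
   8 |   6 | cbbcebadcbgc
   9 |  14 | cbgc
  10 |   9 | cebadcbgc
  11 |   5 | dcbbcebadcbgc
  12 |  13 | dcbgc
  13 |  10 | ebadcbgc
  14 |   4 | edcbbcebadcbgc
  15 |   0 | egaaedcbbcebadcbgc
  16 |   1 | gaaedcbbcebadcbgc
  17 |  16 | gc

SA = [2, 12, 3, 11, 7, 8, 15, 17, 6, 14, 9, 5, 13, 10, 4, 0, 1, 16]
[i] adj suffixes → lcp
  [1] 2/12 → 1 ('a')
  [2] 12/3 → 1 ('a')
  [3] 3/11 → 0 ('')
  [4] 11/7 → 1 ('b')
  [5] 7/8 → 1 ('b')
  [6] 8/15 → 1 ('b')
  [7] 15/17 → 0 ('')
  [8] 17/6 → 1 ('c')
  [9] 6/14 → 2 ('cb')
  [10] 14/9 → 1 ('c')
  [11] 9/5 → 0 ('')
  [12] 5/13 → 3 ('dcb')
  [13] 13/10 → 0 ('')
  [14] 10/4 → 1 ('e')
  [15] 4/0 → 1 ('e')
  [16] 0/1 → 0 ('')
  [17] 1/16 → 1 ('g')

n(n+1)/2 = 18·19/2 = 171
Σ LCP = 0 + 1 + 1 + 0 + 1 + 1 + 1 + 0 + 1 + 2 + 1 + 0 + 3 + 0 + 1 + 1 + 0 + 1 = 15
distinct = 171 − 15 = 156

156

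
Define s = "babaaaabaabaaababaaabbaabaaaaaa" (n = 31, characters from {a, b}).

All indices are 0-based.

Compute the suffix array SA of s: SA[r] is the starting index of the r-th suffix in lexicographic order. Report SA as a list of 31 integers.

sorted suffixes:
  #0 SA[0]=30  'a'
  #1 SA[1]=29  'aa'
  #2 SA[2]=28  'aaa'
  #3 SA[3]=27  'aaaa'
  #4 SA[4]=26  'aaaaa'
  #5 SA[5]=25  'aaaaaa'
  #6 SA[6]=3  'aaaabaabaaababaaabbaabaaaaaa'
  #7 SA[7]=4  'aaabaabaaababaaabbaabaaaaaa'
  #8 SA[8]=11  'aaababaaabbaabaaaaaa'
  #9 SA[9]=17  'aaabbaabaaaaaa'
  #10 SA[10]=22  'aabaaaaaa'
  #11 SA[11]=8  'aabaaababaaabbaabaaaaaa'
  #12 SA[12]=5  'aabaabaaababaaabbaabaaaaaa'
  #13 SA[13]=12  'aababaaabbaabaaaaaa'
  #14 SA[14]=18  'aabbaabaaaaaa'
  #15 SA[15]=23  'abaaaaaa'
  #16 SA[16]=1  'abaaaabaabaaababaaabbaabaaaaaa'
  #17 SA[17]=9  'abaaababaaabbaabaaaaaa'
  #18 SA[18]=15  'abaaabbaabaaaaaa'
  #19 SA[19]=6  'abaabaaababaaabbaabaaaaaa'
  #20 SA[20]=13  'ababaaabbaabaaaaaa'
  #21 SA[21]=19  'abbaabaaaaaa'
  #22 SA[22]=24  'baaaaaa'
  #23 SA[23]=2  'baaaabaabaaababaaabbaabaaaaaa'
  #24 SA[24]=10  'baaababaaabbaabaaaaaa'
  #25 SA[25]=16  'baaabbaabaaaaaa'
  #26 SA[26]=21  'baabaaaaaa'
  #27 SA[27]=7  'baabaaababaaabbaabaaaaaa'
  #28 SA[28]=0  'babaaaabaabaaababaaabbaabaaaaaa'
  #29 SA[29]=14  'babaaabbaabaaaaaa'
  #30 SA[30]=20  'bbaabaaaaaa'

[30, 29, 28, 27, 26, 25, 3, 4, 11, 17, 22, 8, 5, 12, 18, 23, 1, 9, 15, 6, 13, 19, 24, 2, 10, 16, 21, 7, 0, 14, 20]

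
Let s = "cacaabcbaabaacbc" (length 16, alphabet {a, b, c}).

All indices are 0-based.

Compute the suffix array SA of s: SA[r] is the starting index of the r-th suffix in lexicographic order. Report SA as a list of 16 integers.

[8, 3, 11, 9, 4, 1, 12, 7, 10, 14, 5, 15, 2, 0, 6, 13]

rank | idx | suffix
   0 |   8 | aabaacbc
   1 |   3 | aabcbaabaacbc
   2 |  11 | aacbc
   3 |   9 | abaacbc
   4 |   4 | abcbaabaacbc
   5 |   1 | acaabcbaabaacbc
   6 |  12 | acbc
   7 |   7 | baabaacbc
   8 |  10 | baacbc
   9 |  14 | bc
  10 |   5 | bcbaabaacbc
  11 |  15 | c
  12 |   2 | caabcbaabaacbc
  13 |   0 | cacaabcbaabaacbc
  14 |   6 | cbaabaacbc
  15 |  13 | cbc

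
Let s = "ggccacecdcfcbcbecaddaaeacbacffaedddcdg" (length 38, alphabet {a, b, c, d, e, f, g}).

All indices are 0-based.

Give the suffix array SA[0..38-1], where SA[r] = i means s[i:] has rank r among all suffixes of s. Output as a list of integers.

[20, 23, 4, 26, 17, 21, 30, 25, 12, 14, 3, 16, 24, 11, 13, 2, 7, 35, 5, 9, 27, 19, 34, 8, 18, 33, 32, 36, 22, 15, 6, 31, 29, 10, 28, 37, 1, 0]

rank→(start, suffix):
  0 → (20, 'aaeacbacffaedddcdg')
  1 → (23, 'acbacffaedddcdg')
  2 → (4, 'acecdcfcbcbecaddaaeacbacffaedddcdg')
  3 → (26, 'acffaedddcdg')
  4 → (17, 'addaaeacbacffaedddcdg')
  5 → (21, 'aeacbacffaedddcdg')
  6 → (30, 'aedddcdg')
  7 → (25, 'bacffaedddcdg')
  8 → (12, 'bcbecaddaaeacbacffaedddcdg')
  9 → (14, 'becaddaaeacbacffaedddcdg')
  10 → (3, 'cacecdcfcbcbecaddaaeacbacffaedddcdg')
  11 → (16, 'caddaaeacbacffaedddcdg')
  12 → (24, 'cbacffaedddcdg')
  13 → (11, 'cbcbecaddaaeacbacffaedddcdg')
  14 → (13, 'cbecaddaaeacbacffaedddcdg')
  15 → (2, 'ccacecdcfcbcbecaddaaeacbacffaedddcdg')
  16 → (7, 'cdcfcbcbecaddaaeacbacffaedddcdg')
  17 → (35, 'cdg')
  18 → (5, 'cecdcfcbcbecaddaaeacbacffaedddcdg')
  19 → (9, 'cfcbcbecaddaaeacbacffaedddcdg')
  20 → (27, 'cffaedddcdg')
  21 → (19, 'daaeacbacffaedddcdg')
  22 → (34, 'dcdg')
  23 → (8, 'dcfcbcbecaddaaeacbacffaedddcdg')
  24 → (18, 'ddaaeacbacffaedddcdg')
  25 → (33, 'ddcdg')
  26 → (32, 'dddcdg')
  27 → (36, 'dg')
  28 → (22, 'eacbacffaedddcdg')
  29 → (15, 'ecaddaaeacbacffaedddcdg')
  30 → (6, 'ecdcfcbcbecaddaaeacbacffaedddcdg')
  31 → (31, 'edddcdg')
  32 → (29, 'faedddcdg')
  33 → (10, 'fcbcbecaddaaeacbacffaedddcdg')
  34 → (28, 'ffaedddcdg')
  35 → (37, 'g')
  36 → (1, 'gccacecdcfcbcbecaddaaeacbacffaedddcdg')
  37 → (0, 'ggccacecdcfcbcbecaddaaeacbacffaedddcdg')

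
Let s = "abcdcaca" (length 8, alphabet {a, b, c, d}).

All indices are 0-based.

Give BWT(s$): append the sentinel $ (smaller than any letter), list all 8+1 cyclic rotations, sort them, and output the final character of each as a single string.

rank  rotation   last
    0  $abcdcaca  a
    1  a$abcdcac  c
    2  abcdcaca$  $
    3  aca$abcdc  c
    4  bcdcaca$a  a
    5  ca$abcdca  a
    6  caca$abcd  d
    7  cdcaca$ab  b
    8  dcaca$abc  c

ac$caadbc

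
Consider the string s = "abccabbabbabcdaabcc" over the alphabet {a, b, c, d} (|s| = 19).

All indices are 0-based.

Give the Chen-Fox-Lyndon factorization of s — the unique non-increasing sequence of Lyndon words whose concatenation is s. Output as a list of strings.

emit factor 1: 'abcc' (i=0, period=4)
emit factor 2: 'abbabbabcd' (i=4, period=10)
emit factor 3: 'aabcc' (i=14, period=5)

["abcc", "abbabbabcd", "aabcc"]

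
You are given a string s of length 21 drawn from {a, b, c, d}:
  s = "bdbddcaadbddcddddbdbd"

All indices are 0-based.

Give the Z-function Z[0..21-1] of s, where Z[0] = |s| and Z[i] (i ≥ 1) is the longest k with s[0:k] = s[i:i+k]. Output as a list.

Z[0]=21
i=1: outside box; Z[1]=0
i=2: outside box; Z[2]=2 scan→box=[2,4)
i=3: min(r-i=1, Z[1]=0)=0; Z[3]=0
i=4: outside box; Z[4]=0
i=5: outside box; Z[5]=0
i=6: outside box; Z[6]=0
i=7: outside box; Z[7]=0
i=8: outside box; Z[8]=0
i=9: outside box; Z[9]=2 scan→box=[9,11)
i=10: min(r-i=1, Z[1]=0)=0; Z[10]=0
i=11: outside box; Z[11]=0
i=12: outside box; Z[12]=0
i=13: outside box; Z[13]=0
i=14: outside box; Z[14]=0
i=15: outside box; Z[15]=0
i=16: outside box; Z[16]=0
i=17: outside box; Z[17]=4 scan→box=[17,21)
i=18: min(r-i=3, Z[1]=0)=0; Z[18]=0
i=19: min(r-i=2, Z[2]=2)=2; Z[19]=2
i=20: min(r-i=1, Z[3]=0)=0; Z[20]=0

[21, 0, 2, 0, 0, 0, 0, 0, 0, 2, 0, 0, 0, 0, 0, 0, 0, 4, 0, 2, 0]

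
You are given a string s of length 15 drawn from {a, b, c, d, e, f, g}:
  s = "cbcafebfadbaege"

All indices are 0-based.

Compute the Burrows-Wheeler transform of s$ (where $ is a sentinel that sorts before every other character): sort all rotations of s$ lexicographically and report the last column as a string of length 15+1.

rank  rotation          last
    0  $cbcafebfadbaege  e
    1  adbaege$cbcafebf  f
    2  aege$cbcafebfadb  b
    3  afebfadbaege$cbc  c
    4  baege$cbcafebfad  d
    5  bcafebfadbaege$c  c
    6  bfadbaege$cbcafe  e
    7  cafebfadbaege$cb  b
    8  cbcafebfadbaege$  $
    9  dbaege$cbcafebfa  a
   10  e$cbcafebfadbaeg  g
   11  ebfadbaege$cbcaf  f
   12  ege$cbcafebfadba  a
   13  fadbaege$cbcafeb  b
   14  febfadbaege$cbca  a
   15  ge$cbcafebfadbae  e

efbcdceb$agfabae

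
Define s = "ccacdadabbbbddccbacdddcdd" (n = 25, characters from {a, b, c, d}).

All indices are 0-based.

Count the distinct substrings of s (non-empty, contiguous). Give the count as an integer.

rank→(start, suffix):
  0 → (7, 'abbbbddccbacdddcdd')
  1 → (2, 'acdadabbbbddccbacdddcdd')
  2 → (17, 'acdddcdd')
  3 → (5, 'adabbbbddccbacdddcdd')
  4 → (16, 'bacdddcdd')
  5 → (8, 'bbbbddccbacdddcdd')
  6 → (9, 'bbbddccbacdddcdd')
  7 → (10, 'bbddccbacdddcdd')
  8 → (11, 'bddccbacdddcdd')
  9 → (1, 'cacdadabbbbddccbacdddcdd')
  10 → (15, 'cbacdddcdd')
  11 → (0, 'ccacdadabbbbddccbacdddcdd')
  12 → (14, 'ccbacdddcdd')
  13 → (3, 'cdadabbbbddccbacdddcdd')
  14 → (22, 'cdd')
  15 → (18, 'cdddcdd')
  16 → (24, 'd')
  17 → (6, 'dabbbbddccbacdddcdd')
  18 → (4, 'dadabbbbddccbacdddcdd')
  19 → (13, 'dccbacdddcdd')
  20 → (21, 'dcdd')
  21 → (23, 'dd')
  22 → (12, 'ddccbacdddcdd')
  23 → (20, 'ddcdd')
  24 → (19, 'dddcdd')

SA = [7, 2, 17, 5, 16, 8, 9, 10, 11, 1, 15, 0, 14, 3, 22, 18, 24, 6, 4, 13, 21, 23, 12, 20, 19]
[i] adj suffixes → lcp
  [1] 7/2 → 1 ('a')
  [2] 2/17 → 3 ('acd')
  [3] 17/5 → 1 ('a')
  [4] 5/16 → 0 ('')
  [5] 16/8 → 1 ('b')
  [6] 8/9 → 3 ('bbb')
  [7] 9/10 → 2 ('bb')
  [8] 10/11 → 1 ('b')
  [9] 11/1 → 0 ('')
  [10] 1/15 → 1 ('c')
  [11] 15/0 → 1 ('c')
  [12] 0/14 → 2 ('cc')
  [13] 14/3 → 1 ('c')
  [14] 3/22 → 2 ('cd')
  [15] 22/18 → 3 ('cdd')
  [16] 18/24 → 0 ('')
  [17] 24/6 → 1 ('d')
  [18] 6/4 → 2 ('da')
  [19] 4/13 → 1 ('d')
  [20] 13/21 → 2 ('dc')
  [21] 21/23 → 1 ('d')
  [22] 23/12 → 2 ('dd')
  [23] 12/20 → 3 ('ddc')
  [24] 20/19 → 2 ('dd')

n(n+1)/2 = 25·26/2 = 325
Σ LCP = 0 + 1 + 3 + 1 + 0 + 1 + 3 + 2 + 1 + 0 + 1 + 1 + 2 + 1 + 2 + 3 + 0 + 1 + 2 + 1 + 2 + 1 + 2 + 3 + 2 = 36
distinct = 325 − 36 = 289

289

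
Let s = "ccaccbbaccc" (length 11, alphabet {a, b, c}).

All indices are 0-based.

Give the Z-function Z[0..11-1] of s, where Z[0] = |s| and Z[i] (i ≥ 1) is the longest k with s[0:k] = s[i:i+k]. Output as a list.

Z[0]=11
i=1: outside box; Z[1]=1 scan→box=[1,2)
i=2: outside box; Z[2]=0
i=3: outside box; Z[3]=2 scan→box=[3,5)
i=4: min(r-i=1, Z[1]=1)=1; Z[4]=1
i=5: outside box; Z[5]=0
i=6: outside box; Z[6]=0
i=7: outside box; Z[7]=0
i=8: outside box; Z[8]=2 scan→box=[8,10)
i=9: min(r-i=1, Z[1]=1)=1; Z[9]=2 scan→box=[9,11)
i=10: min(r-i=1, Z[1]=1)=1; Z[10]=1

[11, 1, 0, 2, 1, 0, 0, 0, 2, 2, 1]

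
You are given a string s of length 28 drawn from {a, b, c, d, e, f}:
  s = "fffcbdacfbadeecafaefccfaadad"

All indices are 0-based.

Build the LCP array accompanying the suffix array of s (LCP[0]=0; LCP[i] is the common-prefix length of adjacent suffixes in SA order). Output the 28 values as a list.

rank | idx | suffix
   0 |  23 | aadad
   1 |   6 | acfbadeecafaefccfaadad
   2 |  26 | ad
   3 |  24 | adad
   4 |  10 | adeecafaefccfaadad
   5 |  17 | aefccfaadad
   6 |  15 | afaefccfaadad
   7 |   9 | badeecafaefccfaadad
   8 |   4 | bdacfbadeecafaefccfaadad
   9 |  14 | cafaefccfaadad
  10 |   3 | cbdacfbadeecafaefccfaadad
  11 |  20 | ccfaadad
  12 |  21 | cfaadad
  13 |   7 | cfbadeecafaefccfaadad
  14 |  27 | d
  15 |   5 | dacfbadeecafaefccfaadad
  16 |  25 | dad
  17 |  11 | deecafaefccfaadad
  18 |  13 | ecafaefccfaadad
  19 |  12 | eecafaefccfaadad
  20 |  18 | efccfaadad
  21 |  22 | faadad
  22 |  16 | faefccfaadad
  23 |   8 | fbadeecafaefccfaadad
  24 |   2 | fcbdacfbadeecafaefccfaadad
  25 |  19 | fccfaadad
  26 |   1 | ffcbdacfbadeecafaefccfaadad
  27 |   0 | fffcbdacfbadeecafaefccfaadad

SA = [23, 6, 26, 24, 10, 17, 15, 9, 4, 14, 3, 20, 21, 7, 27, 5, 25, 11, 13, 12, 18, 22, 16, 8, 2, 19, 1, 0]
rank  pair      lcp
   1  s[23:],s[6:]  1  'a'
   2  s[6:],s[26:]  1  'a'
   3  s[26:],s[24:]  2  'ad'
   4  s[24:],s[10:]  2  'ad'
   5  s[10:],s[17:]  1  'a'
   6  s[17:],s[15:]  1  'a'
   7  s[15:],s[9:]  0  ''
   8  s[9:],s[4:]  1  'b'
   9  s[4:],s[14:]  0  ''
  10  s[14:],s[3:]  1  'c'
  11  s[3:],s[20:]  1  'c'
  12  s[20:],s[21:]  1  'c'
  13  s[21:],s[7:]  2  'cf'
  14  s[7:],s[27:]  0  ''
  15  s[27:],s[5:]  1  'd'
  16  s[5:],s[25:]  2  'da'
  17  s[25:],s[11:]  1  'd'
  18  s[11:],s[13:]  0  ''
  19  s[13:],s[12:]  1  'e'
  20  s[12:],s[18:]  1  'e'
  21  s[18:],s[22:]  0  ''
  22  s[22:],s[16:]  2  'fa'
  23  s[16:],s[8:]  1  'f'
  24  s[8:],s[2:]  1  'f'
  25  s[2:],s[19:]  2  'fc'
  26  s[19:],s[1:]  1  'f'
  27  s[1:],s[0:]  2  'ff'

[0, 1, 1, 2, 2, 1, 1, 0, 1, 0, 1, 1, 1, 2, 0, 1, 2, 1, 0, 1, 1, 0, 2, 1, 1, 2, 1, 2]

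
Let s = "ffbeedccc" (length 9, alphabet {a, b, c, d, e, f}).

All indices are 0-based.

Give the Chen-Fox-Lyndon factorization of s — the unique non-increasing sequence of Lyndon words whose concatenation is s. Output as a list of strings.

emit factor 1: 'f' (i=0, period=1)
emit factor 2: 'f' (i=1, period=1)
emit factor 3: 'beedccc' (i=2, period=7)

["f", "f", "beedccc"]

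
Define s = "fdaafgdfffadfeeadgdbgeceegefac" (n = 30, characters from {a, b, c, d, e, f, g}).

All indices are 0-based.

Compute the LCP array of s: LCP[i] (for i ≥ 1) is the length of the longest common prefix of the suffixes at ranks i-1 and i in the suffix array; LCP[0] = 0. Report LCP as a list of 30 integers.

rank→(start, suffix):
  0 → (2, 'aafgdfffadfeeadgdbgeceegefac')
  1 → (28, 'ac')
  2 → (10, 'adfeeadgdbgeceegefac')
  3 → (15, 'adgdbgeceegefac')
  4 → (3, 'afgdfffadfeeadgdbgeceegefac')
  5 → (19, 'bgeceegefac')
  6 → (29, 'c')
  7 → (22, 'ceegefac')
  8 → (1, 'daafgdfffadfeeadgdbgeceegefac')
  9 → (18, 'dbgeceegefac')
  10 → (11, 'dfeeadgdbgeceegefac')
  11 → (6, 'dfffadfeeadgdbgeceegefac')
  12 → (16, 'dgdbgeceegefac')
  13 → (14, 'eadgdbgeceegefac')
  14 → (21, 'eceegefac')
  15 → (13, 'eeadgdbgeceegefac')
  16 → (23, 'eegefac')
  17 → (26, 'efac')
  18 → (24, 'egefac')
  19 → (27, 'fac')
  20 → (9, 'fadfeeadgdbgeceegefac')
  21 → (0, 'fdaafgdfffadfeeadgdbgeceegefac')
  22 → (12, 'feeadgdbgeceegefac')
  23 → (8, 'ffadfeeadgdbgeceegefac')
  24 → (7, 'fffadfeeadgdbgeceegefac')
  25 → (4, 'fgdfffadfeeadgdbgeceegefac')
  26 → (17, 'gdbgeceegefac')
  27 → (5, 'gdfffadfeeadgdbgeceegefac')
  28 → (20, 'geceegefac')
  29 → (25, 'gefac')

SA = [2, 28, 10, 15, 3, 19, 29, 22, 1, 18, 11, 6, 16, 14, 21, 13, 23, 26, 24, 27, 9, 0, 12, 8, 7, 4, 17, 5, 20, 25]
i: (SA[i-1],SA[i]) lcp shared
  1: (2,28) 1 'a'
  2: (28,10) 1 'a'
  3: (10,15) 2 'ad'
  4: (15,3) 1 'a'
  5: (3,19) 0 ''
  6: (19,29) 0 ''
  7: (29,22) 1 'c'
  8: (22,1) 0 ''
  9: (1,18) 1 'd'
  10: (18,11) 1 'd'
  11: (11,6) 2 'df'
  12: (6,16) 1 'd'
  13: (16,14) 0 ''
  14: (14,21) 1 'e'
  15: (21,13) 1 'e'
  16: (13,23) 2 'ee'
  17: (23,26) 1 'e'
  18: (26,24) 1 'e'
  19: (24,27) 0 ''
  20: (27,9) 2 'fa'
  21: (9,0) 1 'f'
  22: (0,12) 1 'f'
  23: (12,8) 1 'f'
  24: (8,7) 2 'ff'
  25: (7,4) 1 'f'
  26: (4,17) 0 ''
  27: (17,5) 2 'gd'
  28: (5,20) 1 'g'
  29: (20,25) 2 'ge'

[0, 1, 1, 2, 1, 0, 0, 1, 0, 1, 1, 2, 1, 0, 1, 1, 2, 1, 1, 0, 2, 1, 1, 1, 2, 1, 0, 2, 1, 2]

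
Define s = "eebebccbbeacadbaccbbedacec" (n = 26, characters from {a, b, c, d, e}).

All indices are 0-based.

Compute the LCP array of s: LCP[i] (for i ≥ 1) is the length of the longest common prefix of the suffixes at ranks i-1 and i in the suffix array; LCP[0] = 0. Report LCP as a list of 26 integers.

[0, 2, 2, 1, 0, 1, 3, 1, 1, 2, 2, 0, 1, 1, 4, 1, 5, 1, 0, 1, 0, 1, 2, 1, 1, 1]

rank→(start, suffix):
  0 → (10, 'acadbaccbbedacec')
  1 → (15, 'accbbedacec')
  2 → (22, 'acec')
  3 → (12, 'adbaccbbedacec')
  4 → (14, 'baccbbedacec')
  5 → (7, 'bbeacadbaccbbedacec')
  6 → (18, 'bbedacec')
  7 → (4, 'bccbbeacadbaccbbedacec')
  8 → (8, 'beacadbaccbbedacec')
  9 → (2, 'bebccbbeacadbaccbbedacec')
  10 → (19, 'bedacec')
  11 → (25, 'c')
  12 → (11, 'cadbaccbbedacec')
  13 → (6, 'cbbeacadbaccbbedacec')
  14 → (17, 'cbbedacec')
  15 → (5, 'ccbbeacadbaccbbedacec')
  16 → (16, 'ccbbedacec')
  17 → (23, 'cec')
  18 → (21, 'dacec')
  19 → (13, 'dbaccbbedacec')
  20 → (9, 'eacadbaccbbedacec')
  21 → (3, 'ebccbbeacadbaccbbedacec')
  22 → (1, 'ebebccbbeacadbaccbbedacec')
  23 → (24, 'ec')
  24 → (20, 'edacec')
  25 → (0, 'eebebccbbeacadbaccbbedacec')

SA = [10, 15, 22, 12, 14, 7, 18, 4, 8, 2, 19, 25, 11, 6, 17, 5, 16, 23, 21, 13, 9, 3, 1, 24, 20, 0]
i: (SA[i-1],SA[i]) lcp shared
  1: (10,15) 2 'ac'
  2: (15,22) 2 'ac'
  3: (22,12) 1 'a'
  4: (12,14) 0 ''
  5: (14,7) 1 'b'
  6: (7,18) 3 'bbe'
  7: (18,4) 1 'b'
  8: (4,8) 1 'b'
  9: (8,2) 2 'be'
  10: (2,19) 2 'be'
  11: (19,25) 0 ''
  12: (25,11) 1 'c'
  13: (11,6) 1 'c'
  14: (6,17) 4 'cbbe'
  15: (17,5) 1 'c'
  16: (5,16) 5 'ccbbe'
  17: (16,23) 1 'c'
  18: (23,21) 0 ''
  19: (21,13) 1 'd'
  20: (13,9) 0 ''
  21: (9,3) 1 'e'
  22: (3,1) 2 'eb'
  23: (1,24) 1 'e'
  24: (24,20) 1 'e'
  25: (20,0) 1 'e'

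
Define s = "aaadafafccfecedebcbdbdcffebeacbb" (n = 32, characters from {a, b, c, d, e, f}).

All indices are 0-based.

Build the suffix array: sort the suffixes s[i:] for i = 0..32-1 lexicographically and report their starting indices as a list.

rank | idx | suffix
   0 |   0 | aaadafafccfecedebcbdbdcffebeacbb
   1 |   1 | aadafafccfecedebcbdbdcffebeacbb
   2 |  28 | acbb
   3 |   2 | adafafccfecedebcbdbdcffebeacbb
   4 |   4 | afafccfecedebcbdbdcffebeacbb
   5 |   6 | afccfecedebcbdbdcffebeacbb
   6 |  31 | b
   7 |  30 | bb
   8 |  16 | bcbdbdcffebeacbb
   9 |  18 | bdbdcffebeacbb
  10 |  20 | bdcffebeacbb
  11 |  26 | beacbb
  12 |  29 | cbb
  13 |  17 | cbdbdcffebeacbb
  14 |   8 | ccfecedebcbdbdcffebeacbb
  15 |  12 | cedebcbdbdcffebeacbb
  16 |   9 | cfecedebcbdbdcffebeacbb
  17 |  22 | cffebeacbb
  18 |   3 | dafafccfecedebcbdbdcffebeacbb
  19 |  19 | dbdcffebeacbb
  20 |  21 | dcffebeacbb
  21 |  14 | debcbdbdcffebeacbb
  22 |  27 | eacbb
  23 |  15 | ebcbdbdcffebeacbb
  24 |  25 | ebeacbb
  25 |  11 | ecedebcbdbdcffebeacbb
  26 |  13 | edebcbdbdcffebeacbb
  27 |   5 | fafccfecedebcbdbdcffebeacbb
  28 |   7 | fccfecedebcbdbdcffebeacbb
  29 |  24 | febeacbb
  30 |  10 | fecedebcbdbdcffebeacbb
  31 |  23 | ffebeacbb

[0, 1, 28, 2, 4, 6, 31, 30, 16, 18, 20, 26, 29, 17, 8, 12, 9, 22, 3, 19, 21, 14, 27, 15, 25, 11, 13, 5, 7, 24, 10, 23]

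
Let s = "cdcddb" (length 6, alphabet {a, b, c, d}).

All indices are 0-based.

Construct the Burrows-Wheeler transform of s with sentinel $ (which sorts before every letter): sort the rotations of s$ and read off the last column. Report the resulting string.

rank  rotation last
    0  $cdcddb  b
    1  b$cdcdd  d
    2  cdcddb$  $
    3  cddb$cd  d
    4  db$cdcd  d
    5  dcddb$c  c
    6  ddb$cdc  c

bd$ddcc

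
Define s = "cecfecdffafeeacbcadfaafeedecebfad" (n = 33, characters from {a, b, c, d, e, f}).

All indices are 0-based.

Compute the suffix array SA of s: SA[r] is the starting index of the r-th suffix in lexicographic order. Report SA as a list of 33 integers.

rank | idx | suffix
   0 |  20 | aafeedecebfad
   1 |  13 | acbcadfaafeedecebfad
   2 |  31 | ad
   3 |  17 | adfaafeedecebfad
   4 |   9 | afeeacbcadfaafeedecebfad
   5 |  21 | afeedecebfad
   6 |  15 | bcadfaafeedecebfad
   7 |  29 | bfad
   8 |  16 | cadfaafeedecebfad
   9 |  14 | cbcadfaafeedecebfad
  10 |   5 | cdffafeeacbcadfaafeedecebfad
  11 |  27 | cebfad
  12 |   0 | cecfecdffafeeacbcadfaafeedecebfad
  13 |   2 | cfecdffafeeacbcadfaafeedecebfad
  14 |  32 | d
  15 |  25 | decebfad
  16 |  18 | dfaafeedecebfad
  17 |   6 | dffafeeacbcadfaafeedecebfad
  18 |  12 | eacbcadfaafeedecebfad
  19 |  28 | ebfad
  20 |   4 | ecdffafeeacbcadfaafeedecebfad
  21 |  26 | ecebfad
  22 |   1 | ecfecdffafeeacbcadfaafeedecebfad
  23 |  24 | edecebfad
  24 |  11 | eeacbcadfaafeedecebfad
  25 |  23 | eedecebfad
  26 |  19 | faafeedecebfad
  27 |  30 | fad
  28 |   8 | fafeeacbcadfaafeedecebfad
  29 |   3 | fecdffafeeacbcadfaafeedecebfad
  30 |  10 | feeacbcadfaafeedecebfad
  31 |  22 | feedecebfad
  32 |   7 | ffafeeacbcadfaafeedecebfad

[20, 13, 31, 17, 9, 21, 15, 29, 16, 14, 5, 27, 0, 2, 32, 25, 18, 6, 12, 28, 4, 26, 1, 24, 11, 23, 19, 30, 8, 3, 10, 22, 7]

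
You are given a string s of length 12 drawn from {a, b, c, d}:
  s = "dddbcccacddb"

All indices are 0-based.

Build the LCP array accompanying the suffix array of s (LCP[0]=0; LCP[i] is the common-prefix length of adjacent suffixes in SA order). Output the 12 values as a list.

[0, 0, 1, 0, 1, 2, 1, 0, 2, 1, 3, 2]

sorted suffixes:
  #0 SA[0]=7  'acddb'
  #1 SA[1]=11  'b'
  #2 SA[2]=3  'bcccacddb'
  #3 SA[3]=6  'cacddb'
  #4 SA[4]=5  'ccacddb'
  #5 SA[5]=4  'cccacddb'
  #6 SA[6]=8  'cddb'
  #7 SA[7]=10  'db'
  #8 SA[8]=2  'dbcccacddb'
  #9 SA[9]=9  'ddb'
  #10 SA[10]=1  'ddbcccacddb'
  #11 SA[11]=0  'dddbcccacddb'

SA = [7, 11, 3, 6, 5, 4, 8, 10, 2, 9, 1, 0]
i: (SA[i-1],SA[i]) lcp shared
  1: (7,11) 0 ''
  2: (11,3) 1 'b'
  3: (3,6) 0 ''
  4: (6,5) 1 'c'
  5: (5,4) 2 'cc'
  6: (4,8) 1 'c'
  7: (8,10) 0 ''
  8: (10,2) 2 'db'
  9: (2,9) 1 'd'
  10: (9,1) 3 'ddb'
  11: (1,0) 2 'dd'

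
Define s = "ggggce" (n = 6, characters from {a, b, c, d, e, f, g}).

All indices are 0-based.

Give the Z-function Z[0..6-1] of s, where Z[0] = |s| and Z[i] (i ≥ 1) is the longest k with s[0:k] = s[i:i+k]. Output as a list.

[6, 3, 2, 1, 0, 0]

Z[0]=6
i=1: i≥r, start 0; Z[1]=3 scan→box=[1,4)
i=2: min(r-i=2, Z[1]=3)=2; Z[2]=2
i=3: min(r-i=1, Z[2]=2)=1; Z[3]=1
i=4: i≥r, start 0; Z[4]=0
i=5: i≥r, start 0; Z[5]=0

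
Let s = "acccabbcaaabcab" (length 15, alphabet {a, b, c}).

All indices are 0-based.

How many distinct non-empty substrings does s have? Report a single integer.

99

sorted suffixes:
  #0 SA[0]=8  'aaabcab'
  #1 SA[1]=9  'aabcab'
  #2 SA[2]=13  'ab'
  #3 SA[3]=4  'abbcaaabcab'
  #4 SA[4]=10  'abcab'
  #5 SA[5]=0  'acccabbcaaabcab'
  #6 SA[6]=14  'b'
  #7 SA[7]=5  'bbcaaabcab'
  #8 SA[8]=6  'bcaaabcab'
  #9 SA[9]=11  'bcab'
  #10 SA[10]=7  'caaabcab'
  #11 SA[11]=12  'cab'
  #12 SA[12]=3  'cabbcaaabcab'
  #13 SA[13]=2  'ccabbcaaabcab'
  #14 SA[14]=1  'cccabbcaaabcab'

SA = [8, 9, 13, 4, 10, 0, 14, 5, 6, 11, 7, 12, 3, 2, 1]
i: (SA[i-1],SA[i]) lcp shared
  1: (8,9) 2 'aa'
  2: (9,13) 1 'a'
  3: (13,4) 2 'ab'
  4: (4,10) 2 'ab'
  5: (10,0) 1 'a'
  6: (0,14) 0 ''
  7: (14,5) 1 'b'
  8: (5,6) 1 'b'
  9: (6,11) 3 'bca'
  10: (11,7) 0 ''
  11: (7,12) 2 'ca'
  12: (12,3) 3 'cab'
  13: (3,2) 1 'c'
  14: (2,1) 2 'cc'

n(n+1)/2 = 15·16/2 = 120
Σ LCP = 0 + 2 + 1 + 2 + 2 + 1 + 0 + 1 + 1 + 3 + 0 + 2 + 3 + 1 + 2 = 21
distinct = 120 − 21 = 99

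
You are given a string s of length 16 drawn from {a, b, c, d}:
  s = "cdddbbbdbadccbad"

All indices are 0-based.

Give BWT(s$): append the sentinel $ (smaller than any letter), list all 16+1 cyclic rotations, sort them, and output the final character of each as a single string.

dbbcddbbcd$abdadc

rank  rotation           last
    0  $cdddbbbdbadccbad  d
    1  ad$cdddbbbdbadccb  b
    2  adccbad$cdddbbbdb  b
    3  bad$cdddbbbdbadcc  c
    4  badccbad$cdddbbbd  d
    5  bbbdbadccbad$cddd  d
    6  bbdbadccbad$cdddb  b
    7  bdbadccbad$cdddbb  b
    8  cbad$cdddbbbdbadc  c
    9  ccbad$cdddbbbdbad  d
   10  cdddbbbdbadccbad$  $
   11  d$cdddbbbdbadccba  a
   12  dbadccbad$cdddbbb  b
   13  dbbbdbadccbad$cdd  d
   14  dccbad$cdddbbbdba  a
   15  ddbbbdbadccbad$cd  d
   16  dddbbbdbadccbad$c  c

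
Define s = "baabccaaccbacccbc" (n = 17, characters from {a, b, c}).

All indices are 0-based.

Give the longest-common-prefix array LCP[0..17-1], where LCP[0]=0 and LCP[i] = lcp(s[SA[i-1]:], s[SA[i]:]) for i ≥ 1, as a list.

[0, 2, 1, 1, 3, 0, 2, 1, 2, 0, 1, 1, 2, 1, 2, 3, 2]

sorted suffixes:
  #0 SA[0]=1  'aabccaaccbacccbc'
  #1 SA[1]=6  'aaccbacccbc'
  #2 SA[2]=2  'abccaaccbacccbc'
  #3 SA[3]=7  'accbacccbc'
  #4 SA[4]=11  'acccbc'
  #5 SA[5]=0  'baabccaaccbacccbc'
  #6 SA[6]=10  'bacccbc'
  #7 SA[7]=15  'bc'
  #8 SA[8]=3  'bccaaccbacccbc'
  #9 SA[9]=16  'c'
  #10 SA[10]=5  'caaccbacccbc'
  #11 SA[11]=9  'cbacccbc'
  #12 SA[12]=14  'cbc'
  #13 SA[13]=4  'ccaaccbacccbc'
  #14 SA[14]=8  'ccbacccbc'
  #15 SA[15]=13  'ccbc'
  #16 SA[16]=12  'cccbc'

SA = [1, 6, 2, 7, 11, 0, 10, 15, 3, 16, 5, 9, 14, 4, 8, 13, 12]
i: (SA[i-1],SA[i]) lcp shared
  1: (1,6) 2 'aa'
  2: (6,2) 1 'a'
  3: (2,7) 1 'a'
  4: (7,11) 3 'acc'
  5: (11,0) 0 ''
  6: (0,10) 2 'ba'
  7: (10,15) 1 'b'
  8: (15,3) 2 'bc'
  9: (3,16) 0 ''
  10: (16,5) 1 'c'
  11: (5,9) 1 'c'
  12: (9,14) 2 'cb'
  13: (14,4) 1 'c'
  14: (4,8) 2 'cc'
  15: (8,13) 3 'ccb'
  16: (13,12) 2 'cc'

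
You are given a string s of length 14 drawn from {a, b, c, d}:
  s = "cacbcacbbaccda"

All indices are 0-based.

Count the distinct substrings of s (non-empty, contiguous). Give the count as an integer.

rank→(start, suffix):
  0 → (13, 'a')
  1 → (5, 'acbbaccda')
  2 → (1, 'acbcacbbaccda')
  3 → (9, 'accda')
  4 → (8, 'baccda')
  5 → (7, 'bbaccda')
  6 → (3, 'bcacbbaccda')
  7 → (4, 'cacbbaccda')
  8 → (0, 'cacbcacbbaccda')
  9 → (6, 'cbbaccda')
  10 → (2, 'cbcacbbaccda')
  11 → (10, 'ccda')
  12 → (11, 'cda')
  13 → (12, 'da')

SA = [13, 5, 1, 9, 8, 7, 3, 4, 0, 6, 2, 10, 11, 12]
i: (SA[i-1],SA[i]) lcp shared
  1: (13,5) 1 'a'
  2: (5,1) 3 'acb'
  3: (1,9) 2 'ac'
  4: (9,8) 0 ''
  5: (8,7) 1 'b'
  6: (7,3) 1 'b'
  7: (3,4) 0 ''
  8: (4,0) 4 'cacb'
  9: (0,6) 1 'c'
  10: (6,2) 2 'cb'
  11: (2,10) 1 'c'
  12: (10,11) 1 'c'
  13: (11,12) 0 ''

n(n+1)/2 = 14·15/2 = 105
Σ LCP = 0 + 1 + 3 + 2 + 0 + 1 + 1 + 0 + 4 + 1 + 2 + 1 + 1 + 0 = 17
distinct = 105 − 17 = 88

88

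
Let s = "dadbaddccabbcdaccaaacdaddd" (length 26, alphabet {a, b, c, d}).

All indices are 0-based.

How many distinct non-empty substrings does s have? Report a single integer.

314

rank | idx | suffix
   0 |  17 | aaacdaddd
   1 |  18 | aacdaddd
   2 |   9 | abbcdaccaaacdaddd
   3 |  14 | accaaacdaddd
   4 |  19 | acdaddd
   5 |   1 | adbaddccabbcdaccaaacdaddd
   6 |   4 | addccabbcdaccaaacdaddd
   7 |  22 | addd
   8 |   3 | baddccabbcdaccaaacdaddd
   9 |  10 | bbcdaccaaacdaddd
  10 |  11 | bcdaccaaacdaddd
  11 |  16 | caaacdaddd
  12 |   8 | cabbcdaccaaacdaddd
  13 |  15 | ccaaacdaddd
  14 |   7 | ccabbcdaccaaacdaddd
  15 |  12 | cdaccaaacdaddd
  16 |  20 | cdaddd
  17 |  25 | d
  18 |  13 | daccaaacdaddd
  19 |   0 | dadbaddccabbcdaccaaacdaddd
  20 |  21 | daddd
  21 |   2 | dbaddccabbcdaccaaacdaddd
  22 |   6 | dccabbcdaccaaacdaddd
  23 |  24 | dd
  24 |   5 | ddccabbcdaccaaacdaddd
  25 |  23 | ddd

SA = [17, 18, 9, 14, 19, 1, 4, 22, 3, 10, 11, 16, 8, 15, 7, 12, 20, 25, 13, 0, 21, 2, 6, 24, 5, 23]
rank  pair      lcp
   1  s[17:],s[18:]  2  'aa'
   2  s[18:],s[9:]  1  'a'
   3  s[9:],s[14:]  1  'a'
   4  s[14:],s[19:]  2  'ac'
   5  s[19:],s[1:]  1  'a'
   6  s[1:],s[4:]  2  'ad'
   7  s[4:],s[22:]  3  'add'
   8  s[22:],s[3:]  0  ''
   9  s[3:],s[10:]  1  'b'
  10  s[10:],s[11:]  1  'b'
  11  s[11:],s[16:]  0  ''
  12  s[16:],s[8:]  2  'ca'
  13  s[8:],s[15:]  1  'c'
  14  s[15:],s[7:]  3  'cca'
  15  s[7:],s[12:]  1  'c'
  16  s[12:],s[20:]  3  'cda'
  17  s[20:],s[25:]  0  ''
  18  s[25:],s[13:]  1  'd'
  19  s[13:],s[0:]  2  'da'
  20  s[0:],s[21:]  3  'dad'
  21  s[21:],s[2:]  1  'd'
  22  s[2:],s[6:]  1  'd'
  23  s[6:],s[24:]  1  'd'
  24  s[24:],s[5:]  2  'dd'
  25  s[5:],s[23:]  2  'dd'

n(n+1)/2 = 26·27/2 = 351
Σ LCP = 0 + 2 + 1 + 1 + 2 + 1 + 2 + 3 + 0 + 1 + 1 + 0 + 2 + 1 + 3 + 1 + 3 + 0 + 1 + 2 + 3 + 1 + 1 + 1 + 2 + 2 = 37
distinct = 351 − 37 = 314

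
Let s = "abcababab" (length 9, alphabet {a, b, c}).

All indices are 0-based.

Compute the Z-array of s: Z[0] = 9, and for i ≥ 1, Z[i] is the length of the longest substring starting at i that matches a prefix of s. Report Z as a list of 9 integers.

Z[0]=9
i=1: outside box; Z[1]=0
i=2: outside box; Z[2]=0
i=3: outside box; Z[3]=2 extend→box=[3,5)
i=4: min(r-i=1, Z[1]=0)=0; Z[4]=0
i=5: outside box; Z[5]=2 extend→box=[5,7)
i=6: min(r-i=1, Z[1]=0)=0; Z[6]=0
i=7: outside box; Z[7]=2 extend→box=[7,9)
i=8: min(r-i=1, Z[1]=0)=0; Z[8]=0

[9, 0, 0, 2, 0, 2, 0, 2, 0]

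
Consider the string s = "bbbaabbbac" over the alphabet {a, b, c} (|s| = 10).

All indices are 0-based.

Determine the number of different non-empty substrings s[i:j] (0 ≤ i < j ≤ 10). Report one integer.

41

rank→(start, suffix):
  0 → (3, 'aabbbac')
  1 → (4, 'abbbac')
  2 → (8, 'ac')
  3 → (2, 'baabbbac')
  4 → (7, 'bac')
  5 → (1, 'bbaabbbac')
  6 → (6, 'bbac')
  7 → (0, 'bbbaabbbac')
  8 → (5, 'bbbac')
  9 → (9, 'c')

SA = [3, 4, 8, 2, 7, 1, 6, 0, 5, 9]
[i] adj suffixes → lcp
  [1] 3/4 → 1 ('a')
  [2] 4/8 → 1 ('a')
  [3] 8/2 → 0 ('')
  [4] 2/7 → 2 ('ba')
  [5] 7/1 → 1 ('b')
  [6] 1/6 → 3 ('bba')
  [7] 6/0 → 2 ('bb')
  [8] 0/5 → 4 ('bbba')
  [9] 5/9 → 0 ('')

n(n+1)/2 = 10·11/2 = 55
Σ LCP = 0 + 1 + 1 + 0 + 2 + 1 + 3 + 2 + 4 + 0 = 14
distinct = 55 − 14 = 41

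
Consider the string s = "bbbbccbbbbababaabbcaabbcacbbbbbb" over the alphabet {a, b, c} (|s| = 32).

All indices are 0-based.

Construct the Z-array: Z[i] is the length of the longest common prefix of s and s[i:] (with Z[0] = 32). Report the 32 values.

[32, 3, 2, 1, 0, 0, 4, 3, 2, 1, 0, 1, 0, 1, 0, 0, 2, 1, 0, 0, 0, 2, 1, 0, 0, 0, 4, 4, 4, 3, 2, 1]

Z[0]=32
i=1: fresh scan; Z[1]=3 scan→box=[1,4)
i=2: min(r-i=2, Z[1]=3)=2; Z[2]=2
i=3: min(r-i=1, Z[2]=2)=1; Z[3]=1
i=4: fresh scan; Z[4]=0
i=5: fresh scan; Z[5]=0
i=6: fresh scan; Z[6]=4 scan→box=[6,10)
i=7: min(r-i=3, Z[1]=3)=3; Z[7]=3
i=8: min(r-i=2, Z[2]=2)=2; Z[8]=2
i=9: min(r-i=1, Z[3]=1)=1; Z[9]=1
i=10: fresh scan; Z[10]=0
i=11: fresh scan; Z[11]=1 scan→box=[11,12)
i=12: fresh scan; Z[12]=0
i=13: fresh scan; Z[13]=1 scan→box=[13,14)
i=14: fresh scan; Z[14]=0
i=15: fresh scan; Z[15]=0
i=16: fresh scan; Z[16]=2 scan→box=[16,18)
i=17: min(r-i=1, Z[1]=3)=1; Z[17]=1
i=18: fresh scan; Z[18]=0
i=19: fresh scan; Z[19]=0
i=20: fresh scan; Z[20]=0
i=21: fresh scan; Z[21]=2 scan→box=[21,23)
i=22: min(r-i=1, Z[1]=3)=1; Z[22]=1
i=23: fresh scan; Z[23]=0
i=24: fresh scan; Z[24]=0
i=25: fresh scan; Z[25]=0
i=26: fresh scan; Z[26]=4 scan→box=[26,30)
i=27: min(r-i=3, Z[1]=3)=3; Z[27]=4 scan→box=[27,31)
i=28: min(r-i=3, Z[1]=3)=3; Z[28]=4 scan→box=[28,32)
i=29: min(r-i=3, Z[1]=3)=3; Z[29]=3
i=30: min(r-i=2, Z[2]=2)=2; Z[30]=2
i=31: min(r-i=1, Z[3]=1)=1; Z[31]=1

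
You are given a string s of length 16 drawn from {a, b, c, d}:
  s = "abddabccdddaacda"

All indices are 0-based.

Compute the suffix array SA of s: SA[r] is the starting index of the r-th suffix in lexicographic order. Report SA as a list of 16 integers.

rank | idx | suffix
   0 |  15 | a
   1 |  11 | aacda
   2 |   4 | abccdddaacda
   3 |   0 | abddabccdddaacda
   4 |  12 | acda
   5 |   5 | bccdddaacda
   6 |   1 | bddabccdddaacda
   7 |   6 | ccdddaacda
   8 |  13 | cda
   9 |   7 | cdddaacda
  10 |  14 | da
  11 |  10 | daacda
  12 |   3 | dabccdddaacda
  13 |   9 | ddaacda
  14 |   2 | ddabccdddaacda
  15 |   8 | dddaacda

[15, 11, 4, 0, 12, 5, 1, 6, 13, 7, 14, 10, 3, 9, 2, 8]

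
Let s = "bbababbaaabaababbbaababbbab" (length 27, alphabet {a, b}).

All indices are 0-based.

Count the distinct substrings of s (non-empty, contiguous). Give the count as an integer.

287

sorted suffixes:
  #0 SA[0]=7  'aaabaababbbaababbbab'
  #1 SA[1]=8  'aabaababbbaababbbab'
  #2 SA[2]=11  'aababbbaababbbab'
  #3 SA[3]=18  'aababbbab'
  #4 SA[4]=25  'ab'
  #5 SA[5]=9  'abaababbbaababbbab'
  #6 SA[6]=2  'ababbaaabaababbbaababbbab'
  #7 SA[7]=12  'ababbbaababbbab'
  #8 SA[8]=19  'ababbbab'
  #9 SA[9]=4  'abbaaabaababbbaababbbab'
  #10 SA[10]=14  'abbbaababbbab'
  #11 SA[11]=21  'abbbab'
  #12 SA[12]=26  'b'
  #13 SA[13]=6  'baaabaababbbaababbbab'
  #14 SA[14]=10  'baababbbaababbbab'
  #15 SA[15]=17  'baababbbab'
  #16 SA[16]=24  'bab'
  #17 SA[17]=1  'bababbaaabaababbbaababbbab'
  #18 SA[18]=3  'babbaaabaababbbaababbbab'
  #19 SA[19]=13  'babbbaababbbab'
  #20 SA[20]=20  'babbbab'
  #21 SA[21]=5  'bbaaabaababbbaababbbab'
  #22 SA[22]=16  'bbaababbbab'
  #23 SA[23]=23  'bbab'
  #24 SA[24]=0  'bbababbaaabaababbbaababbbab'
  #25 SA[25]=15  'bbbaababbbab'
  #26 SA[26]=22  'bbbab'

SA = [7, 8, 11, 18, 25, 9, 2, 12, 19, 4, 14, 21, 26, 6, 10, 17, 24, 1, 3, 13, 20, 5, 16, 23, 0, 15, 22]
i: (SA[i-1],SA[i]) lcp shared
  1: (7,8) 2 'aa'
  2: (8,11) 4 'aaba'
  3: (11,18) 8 'aababbba'
  4: (18,25) 1 'a'
  5: (25,9) 2 'ab'
  6: (9,2) 3 'aba'
  7: (2,12) 5 'ababb'
  8: (12,19) 7 'ababbba'
  9: (19,4) 2 'ab'
  10: (4,14) 3 'abb'
  11: (14,21) 5 'abbba'
  12: (21,26) 0 ''
  13: (26,6) 1 'b'
  14: (6,10) 3 'baa'
  15: (10,17) 9 'baababbba'
  16: (17,24) 2 'ba'
  17: (24,1) 3 'bab'
  18: (1,3) 3 'bab'
  19: (3,13) 4 'babb'
  20: (13,20) 6 'babbba'
  21: (20,5) 1 'b'
  22: (5,16) 4 'bbaa'
  23: (16,23) 3 'bba'
  24: (23,0) 4 'bbab'
  25: (0,15) 2 'bb'
  26: (15,22) 4 'bbba'

n(n+1)/2 = 27·28/2 = 378
Σ LCP = 0 + 2 + 4 + 8 + 1 + 2 + 3 + 5 + 7 + 2 + 3 + 5 + 0 + 1 + 3 + 9 + 2 + 3 + 3 + 4 + 6 + 1 + 4 + 3 + 4 + 2 + 4 = 91
distinct = 378 − 91 = 287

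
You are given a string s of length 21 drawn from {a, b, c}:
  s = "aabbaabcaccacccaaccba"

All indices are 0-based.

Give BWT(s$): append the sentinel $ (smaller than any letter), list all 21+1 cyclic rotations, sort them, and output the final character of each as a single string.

rank  rotation                last
    0  $aabbaabcaccacccaaccba  a
    1  a$aabbaabcaccacccaaccb  b
    2  aabbaabcaccacccaaccba$  $
    3  aabcaccacccaaccba$aabb  b
    4  aaccba$aabbaabcaccaccc  c
    5  abbaabcaccacccaaccba$a  a
    6  abcaccacccaaccba$aabba  a
    7  accacccaaccba$aabbaabc  c
    8  accba$aabbaabcaccaccca  a
    9  acccaaccba$aabbaabcacc  c
   10  ba$aabbaabcaccacccaacc  c
   11  baabcaccacccaaccba$aab  b
   12  bbaabcaccacccaaccba$aa  a
   13  bcaccacccaaccba$aabbaa  a
   14  caaccba$aabbaabcaccacc  c
   15  caccacccaaccba$aabbaab  b
   16  cacccaaccba$aabbaabcac  c
   17  cba$aabbaabcaccacccaac  c
   18  ccaaccba$aabbaabcaccac  c
   19  ccacccaaccba$aabbaabca  a
   20  ccba$aabbaabcaccacccaa  a
   21  cccaaccba$aabbaabcacca  a

ab$bcaacaccbaacbcccaaa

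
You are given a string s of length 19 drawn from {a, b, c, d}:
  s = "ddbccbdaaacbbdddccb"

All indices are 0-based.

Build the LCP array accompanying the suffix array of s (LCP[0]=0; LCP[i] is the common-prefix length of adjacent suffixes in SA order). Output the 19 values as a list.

rank→(start, suffix):
  0 → (7, 'aaacbbdddccb')
  1 → (8, 'aacbbdddccb')
  2 → (9, 'acbbdddccb')
  3 → (18, 'b')
  4 → (11, 'bbdddccb')
  5 → (2, 'bccbdaaacbbdddccb')
  6 → (5, 'bdaaacbbdddccb')
  7 → (12, 'bdddccb')
  8 → (17, 'cb')
  9 → (10, 'cbbdddccb')
  10 → (4, 'cbdaaacbbdddccb')
  11 → (16, 'ccb')
  12 → (3, 'ccbdaaacbbdddccb')
  13 → (6, 'daaacbbdddccb')
  14 → (1, 'dbccbdaaacbbdddccb')
  15 → (15, 'dccb')
  16 → (0, 'ddbccbdaaacbbdddccb')
  17 → (14, 'ddccb')
  18 → (13, 'dddccb')

SA = [7, 8, 9, 18, 11, 2, 5, 12, 17, 10, 4, 16, 3, 6, 1, 15, 0, 14, 13]
[i] adj suffixes → lcp
  [1] 7/8 → 2 ('aa')
  [2] 8/9 → 1 ('a')
  [3] 9/18 → 0 ('')
  [4] 18/11 → 1 ('b')
  [5] 11/2 → 1 ('b')
  [6] 2/5 → 1 ('b')
  [7] 5/12 → 2 ('bd')
  [8] 12/17 → 0 ('')
  [9] 17/10 → 2 ('cb')
  [10] 10/4 → 2 ('cb')
  [11] 4/16 → 1 ('c')
  [12] 16/3 → 3 ('ccb')
  [13] 3/6 → 0 ('')
  [14] 6/1 → 1 ('d')
  [15] 1/15 → 1 ('d')
  [16] 15/0 → 1 ('d')
  [17] 0/14 → 2 ('dd')
  [18] 14/13 → 2 ('dd')

[0, 2, 1, 0, 1, 1, 1, 2, 0, 2, 2, 1, 3, 0, 1, 1, 1, 2, 2]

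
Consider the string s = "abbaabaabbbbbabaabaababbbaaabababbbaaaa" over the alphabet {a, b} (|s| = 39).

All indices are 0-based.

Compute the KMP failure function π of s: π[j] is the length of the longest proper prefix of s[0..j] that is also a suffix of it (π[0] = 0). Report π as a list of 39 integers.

π[0] = 0
j=1 s[j]='b': π[1]=0 (border '')
j=2 s[j]='b': π[2]=0 (border '')
j=3 s[j]='a': π[3]=1 (border 'a')
j=4 s[j]='a': k: 1→0; π[4]=1 (border 'a')
j=5 s[j]='b': π[5]=2 (border 'ab')
j=6 s[j]='a': k: 2→0; π[6]=1 (border 'a')
j=7 s[j]='a': k: 1→0; π[7]=1 (border 'a')
j=8 s[j]='b': π[8]=2 (border 'ab')
j=9 s[j]='b': π[9]=3 (border 'abb')
j=10 s[j]='b': k: 3→0; π[10]=0 (border '')
j=11 s[j]='b': π[11]=0 (border '')
j=12 s[j]='b': π[12]=0 (border '')
j=13 s[j]='a': π[13]=1 (border 'a')
j=14 s[j]='b': π[14]=2 (border 'ab')
j=15 s[j]='a': k: 2→0; π[15]=1 (border 'a')
j=16 s[j]='a': k: 1→0; π[16]=1 (border 'a')
j=17 s[j]='b': π[17]=2 (border 'ab')
j=18 s[j]='a': k: 2→0; π[18]=1 (border 'a')
j=19 s[j]='a': k: 1→0; π[19]=1 (border 'a')
j=20 s[j]='b': π[20]=2 (border 'ab')
j=21 s[j]='a': k: 2→0; π[21]=1 (border 'a')
j=22 s[j]='b': π[22]=2 (border 'ab')
j=23 s[j]='b': π[23]=3 (border 'abb')
j=24 s[j]='b': k: 3→0; π[24]=0 (border '')
j=25 s[j]='a': π[25]=1 (border 'a')
j=26 s[j]='a': k: 1→0; π[26]=1 (border 'a')
j=27 s[j]='a': k: 1→0; π[27]=1 (border 'a')
j=28 s[j]='b': π[28]=2 (border 'ab')
j=29 s[j]='a': k: 2→0; π[29]=1 (border 'a')
j=30 s[j]='b': π[30]=2 (border 'ab')
j=31 s[j]='a': k: 2→0; π[31]=1 (border 'a')
j=32 s[j]='b': π[32]=2 (border 'ab')
j=33 s[j]='b': π[33]=3 (border 'abb')
j=34 s[j]='b': k: 3→0; π[34]=0 (border '')
j=35 s[j]='a': π[35]=1 (border 'a')
j=36 s[j]='a': k: 1→0; π[36]=1 (border 'a')
j=37 s[j]='a': k: 1→0; π[37]=1 (border 'a')
j=38 s[j]='a': k: 1→0; π[38]=1 (border 'a')

[0, 0, 0, 1, 1, 2, 1, 1, 2, 3, 0, 0, 0, 1, 2, 1, 1, 2, 1, 1, 2, 1, 2, 3, 0, 1, 1, 1, 2, 1, 2, 1, 2, 3, 0, 1, 1, 1, 1]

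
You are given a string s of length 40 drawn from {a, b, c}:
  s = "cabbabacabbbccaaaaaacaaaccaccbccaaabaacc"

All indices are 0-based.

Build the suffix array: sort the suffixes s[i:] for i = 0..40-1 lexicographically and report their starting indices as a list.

[14, 15, 16, 32, 17, 21, 33, 18, 36, 22, 34, 4, 1, 8, 19, 6, 37, 23, 26, 35, 3, 5, 2, 9, 10, 11, 29, 39, 13, 31, 20, 0, 7, 25, 28, 38, 12, 30, 24, 27]

rank | idx | suffix
   0 |  14 | aaaaaacaaaccaccbccaaabaacc
   1 |  15 | aaaaacaaaccaccbccaaabaacc
   2 |  16 | aaaacaaaccaccbccaaabaacc
   3 |  32 | aaabaacc
   4 |  17 | aaacaaaccaccbccaaabaacc
   5 |  21 | aaaccaccbccaaabaacc
   6 |  33 | aabaacc
   7 |  18 | aacaaaccaccbccaaabaacc
   8 |  36 | aacc
   9 |  22 | aaccaccbccaaabaacc
  10 |  34 | abaacc
  11 |   4 | abacabbbccaaaaaacaaaccaccbccaaabaacc
  12 |   1 | abbabacabbbccaaaaaacaaaccaccbccaaabaacc
  13 |   8 | abbbccaaaaaacaaaccaccbccaaabaacc
  14 |  19 | acaaaccaccbccaaabaacc
  15 |   6 | acabbbccaaaaaacaaaccaccbccaaabaacc
  16 |  37 | acc
  17 |  23 | accaccbccaaabaacc
  18 |  26 | accbccaaabaacc
  19 |  35 | baacc
  20 |   3 | babacabbbccaaaaaacaaaccaccbccaaabaacc
  21 |   5 | bacabbbccaaaaaacaaaccaccbccaaabaacc
  22 |   2 | bbabacabbbccaaaaaacaaaccaccbccaaabaacc
  23 |   9 | bbbccaaaaaacaaaccaccbccaaabaacc
  24 |  10 | bbccaaaaaacaaaccaccbccaaabaacc
  25 |  11 | bccaaaaaacaaaccaccbccaaabaacc
  26 |  29 | bccaaabaacc
  27 |  39 | c
  28 |  13 | caaaaaacaaaccaccbccaaabaacc
  29 |  31 | caaabaacc
  30 |  20 | caaaccaccbccaaabaacc
  31 |   0 | cabbabacabbbccaaaaaacaaaccaccbccaaabaacc
  32 |   7 | cabbbccaaaaaacaaaccaccbccaaabaacc
  33 |  25 | caccbccaaabaacc
  34 |  28 | cbccaaabaacc
  35 |  38 | cc
  36 |  12 | ccaaaaaacaaaccaccbccaaabaacc
  37 |  30 | ccaaabaacc
  38 |  24 | ccaccbccaaabaacc
  39 |  27 | ccbccaaabaacc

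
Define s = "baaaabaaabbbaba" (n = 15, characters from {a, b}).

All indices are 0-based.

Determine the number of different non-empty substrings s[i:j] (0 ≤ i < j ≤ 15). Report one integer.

rank→(start, suffix):
  0 → (14, 'a')
  1 → (1, 'aaaabaaabbbaba')
  2 → (2, 'aaabaaabbbaba')
  3 → (6, 'aaabbbaba')
  4 → (3, 'aabaaabbbaba')
  5 → (7, 'aabbbaba')
  6 → (12, 'aba')
  7 → (4, 'abaaabbbaba')
  8 → (8, 'abbbaba')
  9 → (13, 'ba')
  10 → (0, 'baaaabaaabbbaba')
  11 → (5, 'baaabbbaba')
  12 → (11, 'baba')
  13 → (10, 'bbaba')
  14 → (9, 'bbbaba')

SA = [14, 1, 2, 6, 3, 7, 12, 4, 8, 13, 0, 5, 11, 10, 9]
rank  pair      lcp
   1  s[14:],s[1:]  1  'a'
   2  s[1:],s[2:]  3  'aaa'
   3  s[2:],s[6:]  4  'aaab'
   4  s[6:],s[3:]  2  'aa'
   5  s[3:],s[7:]  3  'aab'
   6  s[7:],s[12:]  1  'a'
   7  s[12:],s[4:]  3  'aba'
   8  s[4:],s[8:]  2  'ab'
   9  s[8:],s[13:]  0  ''
  10  s[13:],s[0:]  2  'ba'
  11  s[0:],s[5:]  4  'baaa'
  12  s[5:],s[11:]  2  'ba'
  13  s[11:],s[10:]  1  'b'
  14  s[10:],s[9:]  2  'bb'

n(n+1)/2 = 15·16/2 = 120
Σ LCP = 0 + 1 + 3 + 4 + 2 + 3 + 1 + 3 + 2 + 0 + 2 + 4 + 2 + 1 + 2 = 30
distinct = 120 − 30 = 90

90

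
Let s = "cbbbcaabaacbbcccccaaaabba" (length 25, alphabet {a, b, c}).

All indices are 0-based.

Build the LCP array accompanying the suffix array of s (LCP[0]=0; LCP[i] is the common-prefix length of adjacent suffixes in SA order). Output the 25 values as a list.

[0, 1, 3, 2, 3, 2, 1, 2, 1, 0, 2, 1, 2, 2, 3, 1, 2, 0, 3, 1, 3, 1, 2, 3, 4]

rank→(start, suffix):
  0 → (24, 'a')
  1 → (18, 'aaaabba')
  2 → (19, 'aaabba')
  3 → (5, 'aabaacbbcccccaaaabba')
  4 → (20, 'aabba')
  5 → (8, 'aacbbcccccaaaabba')
  6 → (6, 'abaacbbcccccaaaabba')
  7 → (21, 'abba')
  8 → (9, 'acbbcccccaaaabba')
  9 → (23, 'ba')
  10 → (7, 'baacbbcccccaaaabba')
  11 → (22, 'bba')
  12 → (1, 'bbbcaabaacbbcccccaaaabba')
  13 → (2, 'bbcaabaacbbcccccaaaabba')
  14 → (11, 'bbcccccaaaabba')
  15 → (3, 'bcaabaacbbcccccaaaabba')
  16 → (12, 'bcccccaaaabba')
  17 → (17, 'caaaabba')
  18 → (4, 'caabaacbbcccccaaaabba')
  19 → (0, 'cbbbcaabaacbbcccccaaaabba')
  20 → (10, 'cbbcccccaaaabba')
  21 → (16, 'ccaaaabba')
  22 → (15, 'cccaaaabba')
  23 → (14, 'ccccaaaabba')
  24 → (13, 'cccccaaaabba')

SA = [24, 18, 19, 5, 20, 8, 6, 21, 9, 23, 7, 22, 1, 2, 11, 3, 12, 17, 4, 0, 10, 16, 15, 14, 13]
rank  pair      lcp
   1  s[24:],s[18:]  1  'a'
   2  s[18:],s[19:]  3  'aaa'
   3  s[19:],s[5:]  2  'aa'
   4  s[5:],s[20:]  3  'aab'
   5  s[20:],s[8:]  2  'aa'
   6  s[8:],s[6:]  1  'a'
   7  s[6:],s[21:]  2  'ab'
   8  s[21:],s[9:]  1  'a'
   9  s[9:],s[23:]  0  ''
  10  s[23:],s[7:]  2  'ba'
  11  s[7:],s[22:]  1  'b'
  12  s[22:],s[1:]  2  'bb'
  13  s[1:],s[2:]  2  'bb'
  14  s[2:],s[11:]  3  'bbc'
  15  s[11:],s[3:]  1  'b'
  16  s[3:],s[12:]  2  'bc'
  17  s[12:],s[17:]  0  ''
  18  s[17:],s[4:]  3  'caa'
  19  s[4:],s[0:]  1  'c'
  20  s[0:],s[10:]  3  'cbb'
  21  s[10:],s[16:]  1  'c'
  22  s[16:],s[15:]  2  'cc'
  23  s[15:],s[14:]  3  'ccc'
  24  s[14:],s[13:]  4  'cccc'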